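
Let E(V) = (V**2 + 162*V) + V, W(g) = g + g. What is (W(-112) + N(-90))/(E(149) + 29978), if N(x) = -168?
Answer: -196/38233 ≈ -0.0051265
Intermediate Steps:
W(g) = 2*g
E(V) = V**2 + 163*V
(W(-112) + N(-90))/(E(149) + 29978) = (2*(-112) - 168)/(149*(163 + 149) + 29978) = (-224 - 168)/(149*312 + 29978) = -392/(46488 + 29978) = -392/76466 = -392*1/76466 = -196/38233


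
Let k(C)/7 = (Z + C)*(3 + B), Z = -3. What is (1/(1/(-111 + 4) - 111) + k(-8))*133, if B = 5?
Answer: -973155015/11878 ≈ -81929.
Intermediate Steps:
k(C) = -168 + 56*C (k(C) = 7*((-3 + C)*(3 + 5)) = 7*((-3 + C)*8) = 7*(-24 + 8*C) = -168 + 56*C)
(1/(1/(-111 + 4) - 111) + k(-8))*133 = (1/(1/(-111 + 4) - 111) + (-168 + 56*(-8)))*133 = (1/(1/(-107) - 111) + (-168 - 448))*133 = (1/(-1/107 - 111) - 616)*133 = (1/(-11878/107) - 616)*133 = (-107/11878 - 616)*133 = -7316955/11878*133 = -973155015/11878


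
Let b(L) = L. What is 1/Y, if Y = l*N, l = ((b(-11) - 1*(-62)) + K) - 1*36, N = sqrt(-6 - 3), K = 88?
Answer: -I/309 ≈ -0.0032362*I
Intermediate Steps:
N = 3*I (N = sqrt(-9) = 3*I ≈ 3.0*I)
l = 103 (l = ((-11 - 1*(-62)) + 88) - 1*36 = ((-11 + 62) + 88) - 36 = (51 + 88) - 36 = 139 - 36 = 103)
Y = 309*I (Y = 103*(3*I) = 309*I ≈ 309.0*I)
1/Y = 1/(309*I) = -I/309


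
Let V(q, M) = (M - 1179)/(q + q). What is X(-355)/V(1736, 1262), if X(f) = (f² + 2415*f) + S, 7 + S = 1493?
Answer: -2533914208/83 ≈ -3.0529e+7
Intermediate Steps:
S = 1486 (S = -7 + 1493 = 1486)
V(q, M) = (-1179 + M)/(2*q) (V(q, M) = (-1179 + M)/((2*q)) = (-1179 + M)*(1/(2*q)) = (-1179 + M)/(2*q))
X(f) = 1486 + f² + 2415*f (X(f) = (f² + 2415*f) + 1486 = 1486 + f² + 2415*f)
X(-355)/V(1736, 1262) = (1486 + (-355)² + 2415*(-355))/(((½)*(-1179 + 1262)/1736)) = (1486 + 126025 - 857325)/(((½)*(1/1736)*83)) = -729814/83/3472 = -729814*3472/83 = -2533914208/83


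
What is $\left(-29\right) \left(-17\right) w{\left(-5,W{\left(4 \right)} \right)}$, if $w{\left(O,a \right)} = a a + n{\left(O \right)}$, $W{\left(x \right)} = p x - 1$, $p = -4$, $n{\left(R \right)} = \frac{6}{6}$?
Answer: $142970$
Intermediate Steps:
$n{\left(R \right)} = 1$ ($n{\left(R \right)} = 6 \cdot \frac{1}{6} = 1$)
$W{\left(x \right)} = -1 - 4 x$ ($W{\left(x \right)} = - 4 x - 1 = -1 - 4 x$)
$w{\left(O,a \right)} = 1 + a^{2}$ ($w{\left(O,a \right)} = a a + 1 = a^{2} + 1 = 1 + a^{2}$)
$\left(-29\right) \left(-17\right) w{\left(-5,W{\left(4 \right)} \right)} = \left(-29\right) \left(-17\right) \left(1 + \left(-1 - 16\right)^{2}\right) = 493 \left(1 + \left(-1 - 16\right)^{2}\right) = 493 \left(1 + \left(-17\right)^{2}\right) = 493 \left(1 + 289\right) = 493 \cdot 290 = 142970$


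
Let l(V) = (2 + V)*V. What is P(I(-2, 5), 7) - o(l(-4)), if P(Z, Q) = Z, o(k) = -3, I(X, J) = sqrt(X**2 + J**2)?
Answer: 3 + sqrt(29) ≈ 8.3852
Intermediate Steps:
l(V) = V*(2 + V)
I(X, J) = sqrt(J**2 + X**2)
P(I(-2, 5), 7) - o(l(-4)) = sqrt(5**2 + (-2)**2) - 1*(-3) = sqrt(25 + 4) + 3 = sqrt(29) + 3 = 3 + sqrt(29)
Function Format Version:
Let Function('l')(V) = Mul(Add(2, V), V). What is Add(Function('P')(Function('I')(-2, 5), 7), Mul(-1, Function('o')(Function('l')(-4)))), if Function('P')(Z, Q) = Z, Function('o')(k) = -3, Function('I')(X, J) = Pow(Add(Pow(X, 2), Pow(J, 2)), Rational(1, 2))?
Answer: Add(3, Pow(29, Rational(1, 2))) ≈ 8.3852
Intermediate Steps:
Function('l')(V) = Mul(V, Add(2, V))
Function('I')(X, J) = Pow(Add(Pow(J, 2), Pow(X, 2)), Rational(1, 2))
Add(Function('P')(Function('I')(-2, 5), 7), Mul(-1, Function('o')(Function('l')(-4)))) = Add(Pow(Add(Pow(5, 2), Pow(-2, 2)), Rational(1, 2)), Mul(-1, -3)) = Add(Pow(Add(25, 4), Rational(1, 2)), 3) = Add(Pow(29, Rational(1, 2)), 3) = Add(3, Pow(29, Rational(1, 2)))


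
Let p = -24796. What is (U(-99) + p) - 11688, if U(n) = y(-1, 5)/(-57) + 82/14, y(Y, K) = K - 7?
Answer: -14554765/399 ≈ -36478.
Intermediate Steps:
y(Y, K) = -7 + K
U(n) = 2351/399 (U(n) = (-7 + 5)/(-57) + 82/14 = -2*(-1/57) + 82*(1/14) = 2/57 + 41/7 = 2351/399)
(U(-99) + p) - 11688 = (2351/399 - 24796) - 11688 = -9891253/399 - 11688 = -14554765/399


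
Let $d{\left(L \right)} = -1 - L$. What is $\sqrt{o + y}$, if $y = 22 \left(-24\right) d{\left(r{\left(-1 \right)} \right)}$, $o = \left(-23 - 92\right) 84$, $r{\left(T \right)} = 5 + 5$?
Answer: $6 i \sqrt{107} \approx 62.064 i$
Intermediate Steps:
$r{\left(T \right)} = 10$
$o = -9660$ ($o = \left(-115\right) 84 = -9660$)
$y = 5808$ ($y = 22 \left(-24\right) \left(-1 - 10\right) = - 528 \left(-1 - 10\right) = \left(-528\right) \left(-11\right) = 5808$)
$\sqrt{o + y} = \sqrt{-9660 + 5808} = \sqrt{-3852} = 6 i \sqrt{107}$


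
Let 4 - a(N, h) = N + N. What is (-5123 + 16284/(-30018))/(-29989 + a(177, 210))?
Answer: 8544361/50595339 ≈ 0.16888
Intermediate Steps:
a(N, h) = 4 - 2*N (a(N, h) = 4 - (N + N) = 4 - 2*N)
(-5123 + 16284/(-30018))/(-29989 + a(177, 210)) = (-5123 + 16284/(-30018))/(-29989 + (4 - 2*177)) = (-5123 + 16284*(-1/30018))/(-29989 + (4 - 354)) = (-5123 - 2714/5003)/(-29989 - 350) = -25633083/5003/(-30339) = -25633083/5003*(-1/30339) = 8544361/50595339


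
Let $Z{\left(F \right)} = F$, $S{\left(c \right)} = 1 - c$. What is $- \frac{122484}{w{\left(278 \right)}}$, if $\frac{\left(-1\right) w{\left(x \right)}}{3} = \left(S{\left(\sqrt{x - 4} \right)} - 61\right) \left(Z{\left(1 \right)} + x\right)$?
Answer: $- \frac{408280}{154659} + \frac{20414 \sqrt{274}}{463977} \approx -1.9116$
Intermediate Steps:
$w{\left(x \right)} = - 3 \left(1 + x\right) \left(-60 - \sqrt{-4 + x}\right)$ ($w{\left(x \right)} = - 3 \left(\left(1 - \sqrt{x - 4}\right) - 61\right) \left(1 + x\right) = - 3 \left(\left(1 - \sqrt{-4 + x}\right) - 61\right) \left(1 + x\right) = - 3 \left(-60 - \sqrt{-4 + x}\right) \left(1 + x\right) = - 3 \left(1 + x\right) \left(-60 - \sqrt{-4 + x}\right)$)
$- \frac{122484}{w{\left(278 \right)}} = - \frac{122484}{180 + 3 \sqrt{-4 + 278} + 180 \cdot 278 + 3 \cdot 278 \sqrt{-4 + 278}} = - \frac{122484}{180 + 3 \sqrt{274} + 50040 + 3 \cdot 278 \sqrt{274}} = - \frac{122484}{180 + 3 \sqrt{274} + 50040 + 834 \sqrt{274}} = - \frac{122484}{50220 + 837 \sqrt{274}}$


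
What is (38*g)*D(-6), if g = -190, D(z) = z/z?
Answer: -7220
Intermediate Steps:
D(z) = 1
(38*g)*D(-6) = (38*(-190))*1 = -7220*1 = -7220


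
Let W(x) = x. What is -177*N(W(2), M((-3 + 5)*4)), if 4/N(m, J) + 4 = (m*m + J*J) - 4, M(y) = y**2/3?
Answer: -1593/1015 ≈ -1.5695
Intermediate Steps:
M(y) = y**2/3
N(m, J) = 4/(-8 + J**2 + m**2) (N(m, J) = 4/(-4 + ((m*m + J*J) - 4)) = 4/(-4 + ((m**2 + J**2) - 4)) = 4/(-4 + ((J**2 + m**2) - 4)) = 4/(-4 + (-4 + J**2 + m**2)) = 4/(-8 + J**2 + m**2))
-177*N(W(2), M((-3 + 5)*4)) = -708/(-8 + (((-3 + 5)*4)**2/3)**2 + 2**2) = -708/(-8 + ((2*4)**2/3)**2 + 4) = -708/(-8 + ((1/3)*8**2)**2 + 4) = -708/(-8 + ((1/3)*64)**2 + 4) = -708/(-8 + (64/3)**2 + 4) = -708/(-8 + 4096/9 + 4) = -708/4060/9 = -708*9/4060 = -177*9/1015 = -1593/1015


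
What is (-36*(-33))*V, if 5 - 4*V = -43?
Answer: 14256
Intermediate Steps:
V = 12 (V = 5/4 - ¼*(-43) = 5/4 + 43/4 = 12)
(-36*(-33))*V = -36*(-33)*12 = 1188*12 = 14256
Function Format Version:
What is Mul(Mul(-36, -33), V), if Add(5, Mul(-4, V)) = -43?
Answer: 14256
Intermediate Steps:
V = 12 (V = Add(Rational(5, 4), Mul(Rational(-1, 4), -43)) = Add(Rational(5, 4), Rational(43, 4)) = 12)
Mul(Mul(-36, -33), V) = Mul(Mul(-36, -33), 12) = Mul(1188, 12) = 14256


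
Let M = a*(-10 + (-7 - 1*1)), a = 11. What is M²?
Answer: 39204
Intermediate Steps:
M = -198 (M = 11*(-10 + (-7 - 1*1)) = 11*(-10 + (-7 - 1)) = 11*(-10 - 8) = 11*(-18) = -198)
M² = (-198)² = 39204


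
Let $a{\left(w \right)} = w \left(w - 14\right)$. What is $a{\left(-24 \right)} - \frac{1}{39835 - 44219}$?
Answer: $\frac{3998209}{4384} \approx 912.0$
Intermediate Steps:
$a{\left(w \right)} = w \left(-14 + w\right)$
$a{\left(-24 \right)} - \frac{1}{39835 - 44219} = - 24 \left(-14 - 24\right) - \frac{1}{39835 - 44219} = \left(-24\right) \left(-38\right) - \frac{1}{-4384} = 912 - - \frac{1}{4384} = 912 + \frac{1}{4384} = \frac{3998209}{4384}$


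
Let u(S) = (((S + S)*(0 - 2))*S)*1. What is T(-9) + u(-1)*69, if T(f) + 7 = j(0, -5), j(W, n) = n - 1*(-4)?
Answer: -284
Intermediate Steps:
j(W, n) = 4 + n (j(W, n) = n + 4 = 4 + n)
T(f) = -8 (T(f) = -7 + (4 - 5) = -7 - 1 = -8)
u(S) = -4*S² (u(S) = (((2*S)*(-2))*S)*1 = ((-4*S)*S)*1 = -4*S²*1 = -4*S²)
T(-9) + u(-1)*69 = -8 - 4*(-1)²*69 = -8 - 4*1*69 = -8 - 4*69 = -8 - 276 = -284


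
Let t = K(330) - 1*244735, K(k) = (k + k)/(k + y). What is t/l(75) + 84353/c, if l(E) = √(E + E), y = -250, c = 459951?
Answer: 84353/459951 - 978907*√6/120 ≈ -19982.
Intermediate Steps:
K(k) = 2*k/(-250 + k) (K(k) = (k + k)/(k - 250) = (2*k)/(-250 + k) = 2*k/(-250 + k))
l(E) = √2*√E (l(E) = √(2*E) = √2*√E)
t = -978907/4 (t = 2*330/(-250 + 330) - 1*244735 = 2*330/80 - 244735 = 2*330*(1/80) - 244735 = 33/4 - 244735 = -978907/4 ≈ -2.4473e+5)
t/l(75) + 84353/c = -978907*√6/30/4 + 84353/459951 = -978907*√6/120 + 84353/459951 = 84353/459951 - 978907*√6/120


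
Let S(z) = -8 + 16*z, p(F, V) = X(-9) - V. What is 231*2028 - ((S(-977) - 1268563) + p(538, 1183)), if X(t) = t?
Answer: 1753863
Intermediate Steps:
p(F, V) = -9 - V
231*2028 - ((S(-977) - 1268563) + p(538, 1183)) = 231*2028 - (((-8 + 16*(-977)) - 1268563) + (-9 - 1*1183)) = 468468 - (((-8 - 15632) - 1268563) + (-9 - 1183)) = 468468 - ((-15640 - 1268563) - 1192) = 468468 - (-1284203 - 1192) = 468468 - 1*(-1285395) = 468468 + 1285395 = 1753863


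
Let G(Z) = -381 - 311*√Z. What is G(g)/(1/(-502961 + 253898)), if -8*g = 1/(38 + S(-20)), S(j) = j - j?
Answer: 94893003 + 77458593*I*√19/76 ≈ 9.4893e+7 + 4.4426e+6*I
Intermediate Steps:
S(j) = 0
g = -1/304 (g = -1/(8*(38 + 0)) = -⅛/38 = -⅛*1/38 = -1/304 ≈ -0.0032895)
G(Z) = -381 - 311*√Z
G(g)/(1/(-502961 + 253898)) = (-381 - 311*I*√19/76)/(1/(-502961 + 253898)) = (-381 - 311*I*√19/76)/(1/(-249063)) = (-381 - 311*I*√19/76)/(-1/249063) = (-381 - 311*I*√19/76)*(-249063) = 94893003 + 77458593*I*√19/76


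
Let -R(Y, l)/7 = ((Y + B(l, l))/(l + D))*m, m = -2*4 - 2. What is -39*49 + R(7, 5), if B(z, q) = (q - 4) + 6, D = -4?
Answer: -931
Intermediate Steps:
B(z, q) = 2 + q (B(z, q) = (-4 + q) + 6 = 2 + q)
m = -10 (m = -8 - 2 = -10)
R(Y, l) = 70*(2 + Y + l)/(-4 + l) (R(Y, l) = -7*(Y + (2 + l))/(l - 4)*(-10) = -7*(2 + Y + l)/(-4 + l)*(-10) = -(-70)*(2 + Y + l)/(-4 + l) = 70*(2 + Y + l)/(-4 + l))
-39*49 + R(7, 5) = -39*49 + 70*(2 + 7 + 5)/(-4 + 5) = -1911 + 70*14/1 = -1911 + 70*1*14 = -1911 + 980 = -931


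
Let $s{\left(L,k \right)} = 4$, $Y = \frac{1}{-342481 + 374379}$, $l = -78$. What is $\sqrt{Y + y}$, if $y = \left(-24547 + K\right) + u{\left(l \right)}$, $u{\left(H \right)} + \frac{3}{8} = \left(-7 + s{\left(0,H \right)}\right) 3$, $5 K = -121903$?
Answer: $\frac{i \sqrt{4979251093558990}}{318980} \approx 221.22 i$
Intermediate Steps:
$Y = \frac{1}{31898} \approx 3.135 \cdot 10^{-5}$
$K = - \frac{121903}{5}$ ($K = \frac{1}{5} \left(-121903\right) = - \frac{121903}{5} \approx -24381.0$)
$u{\left(H \right)} = - \frac{75}{8}$ ($u{\left(H \right)} = - \frac{3}{8} + \left(-7 + 4\right) 3 = - \frac{3}{8} - 9 = - \frac{75}{8}$)
$y = - \frac{1957479}{40}$ ($y = \left(-24547 - \frac{121903}{5}\right) - \frac{75}{8} = - \frac{244638}{5} - \frac{75}{8} = - \frac{1957479}{40} \approx -48937.0$)
$\sqrt{Y + y} = \sqrt{\frac{1}{31898} - \frac{1957479}{40}} = \sqrt{- \frac{31219832551}{637960}} = \frac{i \sqrt{4979251093558990}}{318980}$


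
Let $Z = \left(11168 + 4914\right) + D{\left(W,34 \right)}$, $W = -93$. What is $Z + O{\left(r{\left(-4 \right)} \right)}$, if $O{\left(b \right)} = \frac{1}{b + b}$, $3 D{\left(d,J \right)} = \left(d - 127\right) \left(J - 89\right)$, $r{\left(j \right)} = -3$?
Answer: $\frac{120691}{6} \approx 20115.0$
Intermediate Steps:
$D{\left(d,J \right)} = \frac{\left(-127 + d\right) \left(-89 + J\right)}{3}$ ($D{\left(d,J \right)} = \frac{\left(d - 127\right) \left(J - 89\right)}{3} = \frac{\left(-127 + d\right) \left(-89 + J\right)}{3}$)
$O{\left(b \right)} = \frac{1}{2 b}$
$Z = \frac{60346}{3}$ ($Z = \left(11168 + 4914\right) + \left(\frac{11303}{3} - \frac{4318}{3} - -2759 + \frac{1}{3} \cdot 34 \left(-93\right)\right) = 16082 + \left(\frac{11303}{3} - \frac{4318}{3} + 2759 - 1054\right) = 16082 + \frac{12100}{3} = \frac{60346}{3} \approx 20115.0$)
$Z + O{\left(r{\left(-4 \right)} \right)} = \frac{60346}{3} + \frac{1}{2 \left(-3\right)} = \frac{60346}{3} + \frac{1}{2} \left(- \frac{1}{3}\right) = \frac{60346}{3} - \frac{1}{6} = \frac{120691}{6}$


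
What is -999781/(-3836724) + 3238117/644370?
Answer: 2177998348613/412044973980 ≈ 5.2858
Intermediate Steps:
-999781/(-3836724) + 3238117/644370 = -999781*(-1/3836724) + 3238117*(1/644370) = 999781/3836724 + 3238117/644370 = 2177998348613/412044973980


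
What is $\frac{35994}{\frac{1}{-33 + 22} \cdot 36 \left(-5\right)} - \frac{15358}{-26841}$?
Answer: $\frac{590557163}{268410} \approx 2200.2$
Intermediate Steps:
$\frac{35994}{\frac{1}{-33 + 22} \cdot 36 \left(-5\right)} - \frac{15358}{-26841} = \frac{35994}{\frac{1}{-11} \cdot 36 \left(-5\right)} - - \frac{15358}{26841} = \frac{35994}{\left(- \frac{1}{11}\right) 36 \left(-5\right)} + \frac{15358}{26841} = \frac{35994}{\left(- \frac{36}{11}\right) \left(-5\right)} + \frac{15358}{26841} = \frac{35994}{\frac{180}{11}} + \frac{15358}{26841} = 35994 \cdot \frac{11}{180} + \frac{15358}{26841} = \frac{65989}{30} + \frac{15358}{26841} = \frac{590557163}{268410}$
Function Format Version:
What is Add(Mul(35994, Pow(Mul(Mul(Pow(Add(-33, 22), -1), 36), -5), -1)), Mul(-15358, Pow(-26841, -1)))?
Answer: Rational(590557163, 268410) ≈ 2200.2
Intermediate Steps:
Add(Mul(35994, Pow(Mul(Mul(Pow(Add(-33, 22), -1), 36), -5), -1)), Mul(-15358, Pow(-26841, -1))) = Add(Mul(35994, Pow(Mul(Mul(Pow(-11, -1), 36), -5), -1)), Mul(-15358, Rational(-1, 26841))) = Add(Mul(35994, Pow(Mul(Mul(Rational(-1, 11), 36), -5), -1)), Rational(15358, 26841)) = Add(Mul(35994, Pow(Mul(Rational(-36, 11), -5), -1)), Rational(15358, 26841)) = Add(Mul(35994, Pow(Rational(180, 11), -1)), Rational(15358, 26841)) = Add(Mul(35994, Rational(11, 180)), Rational(15358, 26841)) = Add(Rational(65989, 30), Rational(15358, 26841)) = Rational(590557163, 268410)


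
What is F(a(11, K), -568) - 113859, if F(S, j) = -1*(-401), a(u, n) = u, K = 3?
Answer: -113458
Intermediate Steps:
F(S, j) = 401
F(a(11, K), -568) - 113859 = 401 - 113859 = -113458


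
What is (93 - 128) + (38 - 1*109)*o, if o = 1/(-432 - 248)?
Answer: -23729/680 ≈ -34.896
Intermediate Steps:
o = -1/680 (o = 1/(-680) = -1/680 ≈ -0.0014706)
(93 - 128) + (38 - 1*109)*o = (93 - 128) + (38 - 1*109)*(-1/680) = -35 + (38 - 109)*(-1/680) = -35 - 71*(-1/680) = -35 + 71/680 = -23729/680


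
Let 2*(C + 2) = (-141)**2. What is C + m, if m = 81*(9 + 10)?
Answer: 22955/2 ≈ 11478.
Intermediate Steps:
C = 19877/2 (C = -2 + (1/2)*(-141)**2 = -2 + (1/2)*19881 = -2 + 19881/2 = 19877/2 ≈ 9938.5)
m = 1539 (m = 81*19 = 1539)
C + m = 19877/2 + 1539 = 22955/2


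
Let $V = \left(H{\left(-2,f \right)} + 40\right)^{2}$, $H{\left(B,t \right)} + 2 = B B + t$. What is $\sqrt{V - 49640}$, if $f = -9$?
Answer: $i \sqrt{48551} \approx 220.34 i$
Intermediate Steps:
$H{\left(B,t \right)} = -2 + t + B^{2}$ ($H{\left(B,t \right)} = -2 + \left(B B + t\right) = -2 + \left(B^{2} + t\right) = -2 + \left(t + B^{2}\right) = -2 + t + B^{2}$)
$V = 1089$ ($V = \left(\left(-2 - 9 + \left(-2\right)^{2}\right) + 40\right)^{2} = \left(\left(-2 - 9 + 4\right) + 40\right)^{2} = \left(-7 + 40\right)^{2} = 33^{2} = 1089$)
$\sqrt{V - 49640} = \sqrt{1089 - 49640} = \sqrt{-48551} = i \sqrt{48551}$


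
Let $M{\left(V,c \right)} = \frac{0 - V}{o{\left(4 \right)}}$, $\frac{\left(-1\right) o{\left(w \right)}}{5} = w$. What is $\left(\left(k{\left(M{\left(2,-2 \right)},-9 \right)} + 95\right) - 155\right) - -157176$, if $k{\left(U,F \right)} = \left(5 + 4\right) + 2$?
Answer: $157127$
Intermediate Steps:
$o{\left(w \right)} = - 5 w$
$M{\left(V,c \right)} = \frac{V}{20}$ ($M{\left(V,c \right)} = \frac{0 - V}{\left(-5\right) 4} = \frac{\left(-1\right) V}{-20} = - V \left(- \frac{1}{20}\right) = \frac{V}{20}$)
$k{\left(U,F \right)} = 11$ ($k{\left(U,F \right)} = 9 + 2 = 11$)
$\left(\left(k{\left(M{\left(2,-2 \right)},-9 \right)} + 95\right) - 155\right) - -157176 = \left(\left(11 + 95\right) - 155\right) - -157176 = \left(106 - 155\right) + 157176 = -49 + 157176 = 157127$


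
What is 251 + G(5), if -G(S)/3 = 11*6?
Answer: 53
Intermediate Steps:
G(S) = -198 (G(S) = -33*6 = -3*66 = -198)
251 + G(5) = 251 - 198 = 53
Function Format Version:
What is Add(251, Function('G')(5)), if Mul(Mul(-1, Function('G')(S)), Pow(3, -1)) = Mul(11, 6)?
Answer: 53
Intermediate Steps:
Function('G')(S) = -198 (Function('G')(S) = Mul(-3, Mul(11, 6)) = Mul(-3, 66) = -198)
Add(251, Function('G')(5)) = Add(251, -198) = 53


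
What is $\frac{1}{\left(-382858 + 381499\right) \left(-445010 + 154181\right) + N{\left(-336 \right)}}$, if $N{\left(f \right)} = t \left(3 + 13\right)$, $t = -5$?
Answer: $\frac{1}{395236531} \approx 2.5301 \cdot 10^{-9}$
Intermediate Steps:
$N{\left(f \right)} = -80$ ($N{\left(f \right)} = - 5 \left(3 + 13\right) = \left(-5\right) 16 = -80$)
$\frac{1}{\left(-382858 + 381499\right) \left(-445010 + 154181\right) + N{\left(-336 \right)}} = \frac{1}{\left(-382858 + 381499\right) \left(-445010 + 154181\right) - 80} = \frac{1}{\left(-1359\right) \left(-290829\right) - 80} = \frac{1}{395236611 - 80} = \frac{1}{395236531}$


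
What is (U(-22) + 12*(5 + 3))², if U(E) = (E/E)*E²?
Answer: 336400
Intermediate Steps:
U(E) = E² (U(E) = 1*E² = E²)
(U(-22) + 12*(5 + 3))² = ((-22)² + 12*(5 + 3))² = (484 + 12*8)² = (484 + 96)² = 580² = 336400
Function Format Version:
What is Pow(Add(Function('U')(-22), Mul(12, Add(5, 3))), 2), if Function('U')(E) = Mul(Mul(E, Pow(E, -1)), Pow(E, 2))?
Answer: 336400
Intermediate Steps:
Function('U')(E) = Pow(E, 2) (Function('U')(E) = Mul(1, Pow(E, 2)) = Pow(E, 2))
Pow(Add(Function('U')(-22), Mul(12, Add(5, 3))), 2) = Pow(Add(Pow(-22, 2), Mul(12, Add(5, 3))), 2) = Pow(Add(484, Mul(12, 8)), 2) = Pow(Add(484, 96), 2) = Pow(580, 2) = 336400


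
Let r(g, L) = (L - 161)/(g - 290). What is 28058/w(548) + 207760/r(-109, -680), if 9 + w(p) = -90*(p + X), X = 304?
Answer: 6357206152582/64495449 ≈ 98568.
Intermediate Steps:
r(g, L) = (-161 + L)/(-290 + g)
w(p) = -27369 - 90*p (w(p) = -9 - 90*(p + 304) = -9 - 90*(304 + p) = -9 + (-27360 - 90*p) = -27369 - 90*p)
28058/w(548) + 207760/r(-109, -680) = 28058/(-27369 - 90*548) + 207760/(((-161 - 680)/(-290 - 109))) = 28058/(-27369 - 49320) + 207760/((-841/(-399))) = 28058/(-76689) + 207760/((-1/399*(-841))) = 28058*(-1/76689) + 207760/(841/399) = -28058/76689 + 207760*(399/841) = -28058/76689 + 82896240/841 = 6357206152582/64495449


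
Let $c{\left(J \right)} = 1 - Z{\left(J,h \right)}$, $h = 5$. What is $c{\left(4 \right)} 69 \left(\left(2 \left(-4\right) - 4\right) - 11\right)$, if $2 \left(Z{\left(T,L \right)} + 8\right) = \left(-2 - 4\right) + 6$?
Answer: $-14283$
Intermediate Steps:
$Z{\left(T,L \right)} = -8$ ($Z{\left(T,L \right)} = -8 + \frac{\left(-2 - 4\right) + 6}{2} = -8 + \frac{-6 + 6}{2} = -8 + \frac{1}{2} \cdot 0 = -8 + 0 = -8$)
$c{\left(J \right)} = 9$ ($c{\left(J \right)} = 1 - -8 = 1 + 8 = 9$)
$c{\left(4 \right)} 69 \left(\left(2 \left(-4\right) - 4\right) - 11\right) = 9 \cdot 69 \left(\left(2 \left(-4\right) - 4\right) - 11\right) = 9 \cdot 69 \left(\left(-8 - 4\right) - 11\right) = 9 \cdot 69 \left(-12 - 11\right) = 9 \cdot 69 \left(-23\right) = 9 \left(-1587\right) = -14283$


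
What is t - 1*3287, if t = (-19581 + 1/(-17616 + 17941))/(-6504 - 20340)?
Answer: -7167602569/2181075 ≈ -3286.3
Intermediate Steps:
t = 1590956/2181075 (t = (-19581 + 1/325)/(-26844) = (-19581 + 1/325)*(-1/26844) = -6363824/325*(-1/26844) = 1590956/2181075 ≈ 0.72944)
t - 1*3287 = 1590956/2181075 - 1*3287 = 1590956/2181075 - 3287 = -7167602569/2181075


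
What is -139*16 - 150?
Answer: -2374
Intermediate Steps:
-139*16 - 150 = -2224 - 150 = -2374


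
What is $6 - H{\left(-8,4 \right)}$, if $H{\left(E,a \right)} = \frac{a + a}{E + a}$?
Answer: $8$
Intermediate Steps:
$H{\left(E,a \right)} = \frac{2 a}{E + a}$
$6 - H{\left(-8,4 \right)} = 6 - 2 \cdot 4 \frac{1}{-8 + 4} = 6 - 2 \cdot 4 \frac{1}{-4} = 6 - 2 \cdot 4 \left(- \frac{1}{4}\right) = 6 - -2 = 6 + 2 = 8$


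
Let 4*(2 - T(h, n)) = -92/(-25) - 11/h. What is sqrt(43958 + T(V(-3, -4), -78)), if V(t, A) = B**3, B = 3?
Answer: sqrt(356069373)/90 ≈ 209.66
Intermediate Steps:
V(t, A) = 27 (V(t, A) = 3**3 = 27)
T(h, n) = 27/25 + 11/(4*h) (T(h, n) = 2 - (-92/(-25) - 11/h)/4 = 2 - (-92*(-1/25) - 11/h)/4 = 2 - (92/25 - 11/h)/4 = 2 + (-23/25 + 11/(4*h)) = 27/25 + 11/(4*h))
sqrt(43958 + T(V(-3, -4), -78)) = sqrt(43958 + (1/100)*(275 + 108*27)/27) = sqrt(43958 + (1/100)*(1/27)*(275 + 2916)) = sqrt(43958 + (1/100)*(1/27)*3191) = sqrt(43958 + 3191/2700) = sqrt(118689791/2700) = sqrt(356069373)/90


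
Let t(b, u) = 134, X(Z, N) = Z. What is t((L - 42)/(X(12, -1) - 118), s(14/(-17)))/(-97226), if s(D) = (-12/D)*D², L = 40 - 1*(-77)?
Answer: -67/48613 ≈ -0.0013782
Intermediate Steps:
L = 117 (L = 40 + 77 = 117)
s(D) = -12*D
t((L - 42)/(X(12, -1) - 118), s(14/(-17)))/(-97226) = 134/(-97226) = 134*(-1/97226) = -67/48613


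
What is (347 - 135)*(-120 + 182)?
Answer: 13144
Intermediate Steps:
(347 - 135)*(-120 + 182) = 212*62 = 13144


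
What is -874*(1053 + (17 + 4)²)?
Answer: -1305756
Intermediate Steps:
-874*(1053 + (17 + 4)²) = -874*(1053 + 21²) = -874*(1053 + 441) = -874*1494 = -1305756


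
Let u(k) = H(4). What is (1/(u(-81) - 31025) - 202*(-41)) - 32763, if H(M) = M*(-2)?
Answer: -759718874/31033 ≈ -24481.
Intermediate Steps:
H(M) = -2*M
u(k) = -8 (u(k) = -2*4 = -8)
(1/(u(-81) - 31025) - 202*(-41)) - 32763 = (1/(-8 - 31025) - 202*(-41)) - 32763 = (1/(-31033) + 8282) - 32763 = (-1/31033 + 8282) - 32763 = 257015305/31033 - 32763 = -759718874/31033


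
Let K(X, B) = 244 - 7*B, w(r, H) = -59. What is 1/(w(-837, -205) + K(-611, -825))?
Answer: 1/5960 ≈ 0.00016779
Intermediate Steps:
K(X, B) = 244 - 7*B
1/(w(-837, -205) + K(-611, -825)) = 1/(-59 + (244 - 7*(-825))) = 1/(-59 + (244 + 5775)) = 1/(-59 + 6019) = 1/5960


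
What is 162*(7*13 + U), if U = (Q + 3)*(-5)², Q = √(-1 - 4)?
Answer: 26892 + 4050*I*√5 ≈ 26892.0 + 9056.1*I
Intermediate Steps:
Q = I*√5 (Q = √(-5) = I*√5 ≈ 2.2361*I)
U = 75 + 25*I*√5 (U = (I*√5 + 3)*(-5)² = (3 + I*√5)*25 = 75 + 25*I*√5 ≈ 75.0 + 55.902*I)
162*(7*13 + U) = 162*(7*13 + (75 + 25*I*√5)) = 162*(91 + (75 + 25*I*√5)) = 162*(166 + 25*I*√5) = 26892 + 4050*I*√5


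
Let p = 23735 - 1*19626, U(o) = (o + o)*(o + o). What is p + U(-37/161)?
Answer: 106514865/25921 ≈ 4109.2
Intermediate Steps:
U(o) = 4*o² (U(o) = (2*o)*(2*o) = 4*o²)
p = 4109 (p = 23735 - 19626 = 4109)
p + U(-37/161) = 4109 + 4*(-37/161)² = 4109 + 4*(1369/25921) = 4109 + 5476/25921 = 106514865/25921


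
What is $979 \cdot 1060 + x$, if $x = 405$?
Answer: $1038145$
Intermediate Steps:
$979 \cdot 1060 + x = 979 \cdot 1060 + 405 = 1037740 + 405 = 1038145$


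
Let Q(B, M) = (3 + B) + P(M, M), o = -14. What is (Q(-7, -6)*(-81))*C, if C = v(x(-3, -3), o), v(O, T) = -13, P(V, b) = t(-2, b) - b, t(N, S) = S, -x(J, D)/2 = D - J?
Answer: -4212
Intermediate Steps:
x(J, D) = -2*D + 2*J (x(J, D) = -2*(D - J) = -2*D + 2*J)
P(V, b) = 0 (P(V, b) = b - b = 0)
C = -13
Q(B, M) = 3 + B (Q(B, M) = (3 + B) + 0 = 3 + B)
(Q(-7, -6)*(-81))*C = ((3 - 7)*(-81))*(-13) = -4*(-81)*(-13) = 324*(-13) = -4212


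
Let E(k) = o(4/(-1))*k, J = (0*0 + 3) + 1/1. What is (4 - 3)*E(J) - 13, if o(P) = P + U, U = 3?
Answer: -17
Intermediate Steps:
o(P) = 3 + P (o(P) = P + 3 = 3 + P)
J = 4 (J = (0 + 3) + 1 = 3 + 1 = 4)
E(k) = -k (E(k) = (3 + 4/(-1))*k = (3 + 4*(-1))*k = (3 - 4)*k = -k)
(4 - 3)*E(J) - 13 = (4 - 3)*(-1*4) - 13 = 1*(-4) - 13 = -4 - 13 = -17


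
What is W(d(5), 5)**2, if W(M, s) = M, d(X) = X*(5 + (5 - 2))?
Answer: 1600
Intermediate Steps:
d(X) = 8*X (d(X) = X*(5 + 3) = X*8 = 8*X)
W(d(5), 5)**2 = (8*5)**2 = 40**2 = 1600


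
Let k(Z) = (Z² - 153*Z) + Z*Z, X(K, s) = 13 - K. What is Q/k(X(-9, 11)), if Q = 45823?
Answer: -45823/2398 ≈ -19.109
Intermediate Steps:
k(Z) = -153*Z + 2*Z² (k(Z) = (Z² - 153*Z) + Z² = -153*Z + 2*Z²)
Q/k(X(-9, 11)) = 45823/(((13 - 1*(-9))*(-153 + 2*(13 - 1*(-9))))) = 45823/(((13 + 9)*(-153 + 2*(13 + 9)))) = 45823/((22*(-153 + 2*22))) = 45823/((22*(-153 + 44))) = 45823/((22*(-109))) = 45823/(-2398) = 45823*(-1/2398) = -45823/2398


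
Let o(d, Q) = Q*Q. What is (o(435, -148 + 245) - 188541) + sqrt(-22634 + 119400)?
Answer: -179132 + sqrt(96766) ≈ -1.7882e+5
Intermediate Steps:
o(d, Q) = Q**2
(o(435, -148 + 245) - 188541) + sqrt(-22634 + 119400) = ((-148 + 245)**2 - 188541) + sqrt(-22634 + 119400) = (97**2 - 188541) + sqrt(96766) = (9409 - 188541) + sqrt(96766) = -179132 + sqrt(96766)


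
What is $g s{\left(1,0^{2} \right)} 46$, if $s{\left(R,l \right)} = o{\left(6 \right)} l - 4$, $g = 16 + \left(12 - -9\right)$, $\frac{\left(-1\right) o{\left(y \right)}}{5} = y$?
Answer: $-6808$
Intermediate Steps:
$o{\left(y \right)} = - 5 y$
$g = 37$ ($g = 16 + \left(12 + 9\right) = 16 + 21 = 37$)
$s{\left(R,l \right)} = -4 - 30 l$ ($s{\left(R,l \right)} = \left(-5\right) 6 l - 4 = - 30 l - 4 = -4 - 30 l$)
$g s{\left(1,0^{2} \right)} 46 = 37 \left(-4 - 30 \cdot 0^{2}\right) 46 = 37 \left(-4 - 0\right) 46 = 37 \left(-4 + 0\right) 46 = 37 \left(-4\right) 46 = \left(-148\right) 46 = -6808$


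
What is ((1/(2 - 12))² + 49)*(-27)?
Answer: -132327/100 ≈ -1323.3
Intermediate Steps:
((1/(2 - 12))² + 49)*(-27) = ((1/(-10))² + 49)*(-27) = ((-⅒)² + 49)*(-27) = (1/100 + 49)*(-27) = (4901/100)*(-27) = -132327/100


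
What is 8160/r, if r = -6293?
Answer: -8160/6293 ≈ -1.2967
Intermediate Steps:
8160/r = 8160/(-6293) = 8160*(-1/6293) = -8160/6293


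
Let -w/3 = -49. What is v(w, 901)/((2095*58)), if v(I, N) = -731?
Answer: -731/121510 ≈ -0.0060160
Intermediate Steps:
w = 147 (w = -3*(-49) = 147)
v(w, 901)/((2095*58)) = -731/(2095*58) = -731/121510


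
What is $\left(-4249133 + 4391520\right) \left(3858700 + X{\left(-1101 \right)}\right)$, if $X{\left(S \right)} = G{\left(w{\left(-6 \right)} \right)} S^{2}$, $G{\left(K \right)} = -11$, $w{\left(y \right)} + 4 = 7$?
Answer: $-1349189584757$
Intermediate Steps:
$w{\left(y \right)} = 3$ ($w{\left(y \right)} = -4 + 7 = 3$)
$X{\left(S \right)} = - 11 S^{2}$
$\left(-4249133 + 4391520\right) \left(3858700 + X{\left(-1101 \right)}\right) = \left(-4249133 + 4391520\right) \left(3858700 - 11 \left(-1101\right)^{2}\right) = 142387 \left(3858700 - 13334211\right) = 142387 \left(-9475511\right) = -1349189584757$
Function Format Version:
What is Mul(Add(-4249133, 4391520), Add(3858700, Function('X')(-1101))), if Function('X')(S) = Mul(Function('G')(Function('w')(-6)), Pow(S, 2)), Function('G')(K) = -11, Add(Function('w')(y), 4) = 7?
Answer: -1349189584757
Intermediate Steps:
Function('w')(y) = 3 (Function('w')(y) = Add(-4, 7) = 3)
Function('X')(S) = Mul(-11, Pow(S, 2))
Mul(Add(-4249133, 4391520), Add(3858700, Function('X')(-1101))) = Mul(Add(-4249133, 4391520), Add(3858700, Mul(-11, Pow(-1101, 2)))) = Mul(142387, Add(3858700, Mul(-11, 1212201))) = Mul(142387, Add(3858700, -13334211)) = Mul(142387, -9475511) = -1349189584757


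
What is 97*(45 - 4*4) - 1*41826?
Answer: -39013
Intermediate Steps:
97*(45 - 4*4) - 1*41826 = 97*(45 - 16) - 41826 = 97*29 - 41826 = 2813 - 41826 = -39013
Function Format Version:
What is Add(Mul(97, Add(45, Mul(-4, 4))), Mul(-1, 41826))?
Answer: -39013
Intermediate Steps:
Add(Mul(97, Add(45, Mul(-4, 4))), Mul(-1, 41826)) = Add(Mul(97, Add(45, -16)), -41826) = Add(Mul(97, 29), -41826) = Add(2813, -41826) = -39013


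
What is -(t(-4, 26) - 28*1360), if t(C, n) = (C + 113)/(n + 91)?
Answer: 4455251/117 ≈ 38079.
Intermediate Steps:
t(C, n) = (113 + C)/(91 + n)
-(t(-4, 26) - 28*1360) = -((113 - 4)/(91 + 26) - 28*1360) = -(109/117 - 1*38080) = -((1/117)*109 - 38080) = -(109/117 - 38080) = -1*(-4455251/117) = 4455251/117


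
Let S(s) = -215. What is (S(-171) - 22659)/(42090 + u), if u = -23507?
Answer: -22874/18583 ≈ -1.2309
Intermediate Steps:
(S(-171) - 22659)/(42090 + u) = (-215 - 22659)/(42090 - 23507) = -22874/18583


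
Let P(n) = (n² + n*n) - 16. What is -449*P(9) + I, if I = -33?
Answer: -65587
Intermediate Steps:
P(n) = -16 + 2*n² (P(n) = (n² + n²) - 16 = 2*n² - 16 = -16 + 2*n²)
-449*P(9) + I = -449*(-16 + 2*9²) - 33 = -449*(-16 + 2*81) - 33 = -449*(-16 + 162) - 33 = -449*146 - 33 = -65554 - 33 = -65587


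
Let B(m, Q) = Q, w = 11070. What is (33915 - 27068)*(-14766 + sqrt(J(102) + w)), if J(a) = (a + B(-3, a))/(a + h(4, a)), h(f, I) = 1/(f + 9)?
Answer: -101102802 + 6847*sqrt(19497003234)/1327 ≈ -1.0038e+8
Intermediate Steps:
h(f, I) = 1/(9 + f)
J(a) = 2*a/(1/13 + a) (J(a) = (a + a)/(a + 1/(9 + 4)) = (2*a)/(a + 1/13) = (2*a)/(1/13 + a) = 2*a/(1/13 + a))
(33915 - 27068)*(-14766 + sqrt(J(102) + w)) = (33915 - 27068)*(-14766 + sqrt(26*102/(1 + 13*102) + 11070)) = 6847*(-14766 + sqrt(26*102/(1 + 1326) + 11070)) = 6847*(-14766 + sqrt(26*102/1327 + 11070)) = 6847*(-14766 + sqrt(26*102*(1/1327) + 11070)) = 6847*(-14766 + sqrt(2652/1327 + 11070)) = 6847*(-14766 + sqrt(14692542/1327)) = 6847*(-14766 + sqrt(19497003234)/1327) = -101102802 + 6847*sqrt(19497003234)/1327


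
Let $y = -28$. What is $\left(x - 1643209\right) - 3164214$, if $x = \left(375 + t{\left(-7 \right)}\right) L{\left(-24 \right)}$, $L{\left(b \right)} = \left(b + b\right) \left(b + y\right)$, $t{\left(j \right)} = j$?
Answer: $-3888895$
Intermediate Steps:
$L{\left(b \right)} = 2 b \left(-28 + b\right)$ ($L{\left(b \right)} = \left(b + b\right) \left(b - 28\right) = 2 b \left(-28 + b\right)$)
$x = 918528$ ($x = \left(375 - 7\right) 2 \left(-24\right) \left(-28 - 24\right) = 368 \cdot 2 \left(-24\right) \left(-52\right) = 368 \cdot 2496 = 918528$)
$\left(x - 1643209\right) - 3164214 = \left(918528 - 1643209\right) - 3164214 = -724681 - 3164214 = -3888895$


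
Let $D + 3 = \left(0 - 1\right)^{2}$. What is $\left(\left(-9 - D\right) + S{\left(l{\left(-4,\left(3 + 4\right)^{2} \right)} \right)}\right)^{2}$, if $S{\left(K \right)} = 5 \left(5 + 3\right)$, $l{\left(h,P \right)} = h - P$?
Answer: $1089$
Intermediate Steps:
$D = -2$ ($D = -3 + \left(0 - 1\right)^{2} = -3 + \left(-1\right)^{2} = -3 + 1 = -2$)
$S{\left(K \right)} = 40$ ($S{\left(K \right)} = 5 \cdot 8 = 40$)
$\left(\left(-9 - D\right) + S{\left(l{\left(-4,\left(3 + 4\right)^{2} \right)} \right)}\right)^{2} = \left(\left(-9 - -2\right) + 40\right)^{2} = \left(\left(-9 + 2\right) + 40\right)^{2} = \left(-7 + 40\right)^{2} = 33^{2} = 1089$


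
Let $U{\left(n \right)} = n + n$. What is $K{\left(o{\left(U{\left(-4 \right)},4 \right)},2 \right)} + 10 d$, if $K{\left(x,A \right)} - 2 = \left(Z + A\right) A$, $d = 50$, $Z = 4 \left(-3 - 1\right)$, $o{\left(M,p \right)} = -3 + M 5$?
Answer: $474$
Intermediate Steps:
$U{\left(n \right)} = 2 n$
$o{\left(M,p \right)} = -3 + 5 M$
$Z = -16$ ($Z = 4 \left(-4\right) = -16$)
$K{\left(x,A \right)} = 2 + A \left(-16 + A\right)$ ($K{\left(x,A \right)} = 2 + \left(-16 + A\right) A = 2 + A \left(-16 + A\right)$)
$K{\left(o{\left(U{\left(-4 \right)},4 \right)},2 \right)} + 10 d = \left(2 + 2^{2} - 32\right) + 10 \cdot 50 = \left(2 + 4 - 32\right) + 500 = -26 + 500 = 474$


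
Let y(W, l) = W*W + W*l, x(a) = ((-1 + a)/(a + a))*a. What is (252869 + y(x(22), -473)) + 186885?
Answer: 1739591/4 ≈ 4.3490e+5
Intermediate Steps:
x(a) = -1/2 + a/2 (x(a) = ((-1 + a)/((2*a)))*a = ((-1 + a)*(1/(2*a)))*a = ((-1 + a)/(2*a))*a = -1/2 + a/2)
y(W, l) = W**2 + W*l
(252869 + y(x(22), -473)) + 186885 = (252869 + (-1/2 + (1/2)*22)*((-1/2 + (1/2)*22) - 473)) + 186885 = (252869 + (-1/2 + 11)*((-1/2 + 11) - 473)) + 186885 = (252869 + 21*(21/2 - 473)/2) + 186885 = (252869 + (21/2)*(-925/2)) + 186885 = (252869 - 19425/4) + 186885 = 992051/4 + 186885 = 1739591/4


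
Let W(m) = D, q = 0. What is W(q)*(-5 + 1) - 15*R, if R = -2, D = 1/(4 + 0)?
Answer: 29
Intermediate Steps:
D = ¼ (D = 1/4 = ¼ ≈ 0.25000)
W(m) = ¼
W(q)*(-5 + 1) - 15*R = (-5 + 1)/4 - 15*(-2) = (¼)*(-4) + 30 = -1 + 30 = 29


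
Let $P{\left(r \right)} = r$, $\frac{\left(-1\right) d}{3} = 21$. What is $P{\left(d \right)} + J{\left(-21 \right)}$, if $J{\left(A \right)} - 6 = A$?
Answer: $-78$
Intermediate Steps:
$d = -63$ ($d = \left(-3\right) 21 = -63$)
$J{\left(A \right)} = 6 + A$
$P{\left(d \right)} + J{\left(-21 \right)} = -63 + \left(6 - 21\right) = -63 - 15 = -78$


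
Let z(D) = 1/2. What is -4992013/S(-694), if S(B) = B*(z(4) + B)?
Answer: -4992013/481289 ≈ -10.372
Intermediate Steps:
z(D) = ½ (z(D) = 1*(½) = ½)
S(B) = B*(½ + B)
-4992013/S(-694) = -4992013*(-1/(694*(½ - 694))) = -4992013/((-694*(-1387/2))) = -4992013/481289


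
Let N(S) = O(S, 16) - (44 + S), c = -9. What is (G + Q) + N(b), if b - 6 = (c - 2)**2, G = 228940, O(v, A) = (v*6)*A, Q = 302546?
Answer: 543507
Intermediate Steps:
O(v, A) = 6*A*v (O(v, A) = (6*v)*A = 6*A*v)
b = 127 (b = 6 + (-9 - 2)**2 = 6 + (-11)**2 = 6 + 121 = 127)
N(S) = -44 + 95*S (N(S) = 6*16*S - (44 + S) = 96*S + (-44 - S) = -44 + 95*S)
(G + Q) + N(b) = (228940 + 302546) + (-44 + 95*127) = 531486 + (-44 + 12065) = 531486 + 12021 = 543507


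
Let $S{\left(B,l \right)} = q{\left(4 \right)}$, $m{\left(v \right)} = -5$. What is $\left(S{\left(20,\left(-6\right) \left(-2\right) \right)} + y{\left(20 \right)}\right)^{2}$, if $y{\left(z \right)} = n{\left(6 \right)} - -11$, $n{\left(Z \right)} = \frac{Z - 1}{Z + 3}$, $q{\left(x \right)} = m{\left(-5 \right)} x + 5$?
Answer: $\frac{961}{81} \approx 11.864$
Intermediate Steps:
$q{\left(x \right)} = 5 - 5 x$ ($q{\left(x \right)} = - 5 x + 5 = 5 - 5 x$)
$S{\left(B,l \right)} = -15$ ($S{\left(B,l \right)} = 5 - 20 = -15$)
$n{\left(Z \right)} = \frac{-1 + Z}{3 + Z}$
$y{\left(z \right)} = \frac{104}{9}$ ($y{\left(z \right)} = \frac{-1 + 6}{3 + 6} - -11 = \frac{1}{9} \cdot 5 + 11 = \frac{5}{9} + 11 = \frac{104}{9}$)
$\left(S{\left(20,\left(-6\right) \left(-2\right) \right)} + y{\left(20 \right)}\right)^{2} = \left(-15 + \frac{104}{9}\right)^{2} = \left(- \frac{31}{9}\right)^{2} = \frac{961}{81}$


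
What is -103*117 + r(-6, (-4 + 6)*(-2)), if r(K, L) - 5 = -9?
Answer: -12055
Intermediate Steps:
r(K, L) = -4 (r(K, L) = 5 - 9 = -4)
-103*117 + r(-6, (-4 + 6)*(-2)) = -103*117 - 4 = -12051 - 4 = -12055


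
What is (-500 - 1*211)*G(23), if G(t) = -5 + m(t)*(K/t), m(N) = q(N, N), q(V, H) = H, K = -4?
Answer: 6399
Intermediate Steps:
m(N) = N
G(t) = -9 (G(t) = -5 + t*(-4/t) = -5 - 4 = -9)
(-500 - 1*211)*G(23) = (-500 - 1*211)*(-9) = (-500 - 211)*(-9) = -711*(-9) = 6399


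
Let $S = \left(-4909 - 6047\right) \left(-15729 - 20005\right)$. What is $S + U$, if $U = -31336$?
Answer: $391470368$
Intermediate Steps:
$S = 391501704$ ($S = \left(-10956\right) \left(-35734\right) = 391501704$)
$S + U = 391501704 - 31336 = 391470368$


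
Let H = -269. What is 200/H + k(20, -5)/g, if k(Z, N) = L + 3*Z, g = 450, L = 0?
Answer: -2462/4035 ≈ -0.61016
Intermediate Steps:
k(Z, N) = 3*Z (k(Z, N) = 0 + 3*Z = 3*Z)
200/H + k(20, -5)/g = 200/(-269) + (3*20)/450 = 200*(-1/269) + 60*(1/450) = -200/269 + 2/15 = -2462/4035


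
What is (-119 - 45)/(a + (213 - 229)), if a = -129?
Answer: 164/145 ≈ 1.1310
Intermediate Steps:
(-119 - 45)/(a + (213 - 229)) = (-119 - 45)/(-129 + (213 - 229)) = -164/(-129 - 16) = -164/(-145) = -164*(-1/145) = 164/145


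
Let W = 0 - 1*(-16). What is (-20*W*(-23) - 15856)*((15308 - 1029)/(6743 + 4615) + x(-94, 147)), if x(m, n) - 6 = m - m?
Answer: -38905544/631 ≈ -61657.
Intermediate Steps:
x(m, n) = 6 (x(m, n) = 6 + (m - m) = 6 + 0 = 6)
W = 16 (W = 0 + 16 = 16)
(-20*W*(-23) - 15856)*((15308 - 1029)/(6743 + 4615) + x(-94, 147)) = (-20*16*(-23) - 15856)*((15308 - 1029)/(6743 + 4615) + 6) = (-320*(-23) - 15856)*(14279/11358 + 6) = (7360 - 15856)*(14279*(1/11358) + 6) = -8496*(14279/11358 + 6) = -8496*82427/11358 = -38905544/631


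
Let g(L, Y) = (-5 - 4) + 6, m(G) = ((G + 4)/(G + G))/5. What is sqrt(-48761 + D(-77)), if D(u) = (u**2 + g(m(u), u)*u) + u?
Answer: 3*I*sqrt(4742) ≈ 206.59*I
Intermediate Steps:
m(G) = (4 + G)/(10*G) (m(G) = ((4 + G)/((2*G)))*(1/5) = ((4 + G)*(1/(2*G)))*(1/5) = ((4 + G)/(2*G))*(1/5) = (4 + G)/(10*G))
g(L, Y) = -3 (g(L, Y) = -9 + 6 = -3)
D(u) = u**2 - 2*u (D(u) = (u**2 - 3*u) + u = u**2 - 2*u)
sqrt(-48761 + D(-77)) = sqrt(-48761 - 77*(-2 - 77)) = sqrt(-48761 - 77*(-79)) = sqrt(-48761 + 6083) = sqrt(-42678) = 3*I*sqrt(4742)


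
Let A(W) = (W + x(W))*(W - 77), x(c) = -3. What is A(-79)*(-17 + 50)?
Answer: 422136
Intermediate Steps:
A(W) = (-77 + W)*(-3 + W) (A(W) = (W - 3)*(W - 77) = (-3 + W)*(-77 + W) = (-77 + W)*(-3 + W))
A(-79)*(-17 + 50) = (231 + (-79)**2 - 80*(-79))*(-17 + 50) = (231 + 6241 + 6320)*33 = 12792*33 = 422136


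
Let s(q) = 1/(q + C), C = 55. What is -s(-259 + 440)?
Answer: -1/236 ≈ -0.0042373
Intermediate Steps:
s(q) = 1/(55 + q) (s(q) = 1/(q + 55) = 1/(55 + q))
-s(-259 + 440) = -1/(55 + (-259 + 440)) = -1/(55 + 181) = -1/236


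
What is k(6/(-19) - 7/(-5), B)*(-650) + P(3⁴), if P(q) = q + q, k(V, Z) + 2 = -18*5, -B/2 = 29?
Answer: 59962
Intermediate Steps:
B = -58 (B = -2*29 = -58)
k(V, Z) = -92 (k(V, Z) = -2 - 18*5 = -2 - 90 = -92)
P(q) = 2*q
k(6/(-19) - 7/(-5), B)*(-650) + P(3⁴) = -92*(-650) + 2*3⁴ = 59800 + 2*81 = 59800 + 162 = 59962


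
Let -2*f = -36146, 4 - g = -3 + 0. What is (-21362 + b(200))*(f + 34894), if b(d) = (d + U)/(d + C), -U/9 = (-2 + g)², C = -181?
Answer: -21499464201/19 ≈ -1.1316e+9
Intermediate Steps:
g = 7 (g = 4 - (-3 + 0) = 4 - 1*(-3) = 4 + 3 = 7)
f = 18073 (f = -½*(-36146) = 18073)
U = -225 (U = -9*(-2 + 7)² = -9*5² = -9*25 = -225)
b(d) = (-225 + d)/(-181 + d) (b(d) = (d - 225)/(d - 181) = (-225 + d)/(-181 + d))
(-21362 + b(200))*(f + 34894) = (-21362 + (-225 + 200)/(-181 + 200))*(18073 + 34894) = (-21362 - 25/19)*52967 = -405903/19*52967 = -21499464201/19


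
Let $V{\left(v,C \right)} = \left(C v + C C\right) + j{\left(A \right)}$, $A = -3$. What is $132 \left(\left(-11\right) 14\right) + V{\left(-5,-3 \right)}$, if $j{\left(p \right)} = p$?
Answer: $-20307$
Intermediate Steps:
$V{\left(v,C \right)} = -3 + C^{2} + C v$ ($V{\left(v,C \right)} = \left(C v + C C\right) - 3 = \left(C v + C^{2}\right) - 3 = \left(C^{2} + C v\right) - 3 = -3 + C^{2} + C v$)
$132 \left(\left(-11\right) 14\right) + V{\left(-5,-3 \right)} = 132 \left(\left(-11\right) 14\right) - \left(-12 - 9\right) = 132 \left(-154\right) + \left(-3 + 9 + 15\right) = -20328 + 21 = -20307$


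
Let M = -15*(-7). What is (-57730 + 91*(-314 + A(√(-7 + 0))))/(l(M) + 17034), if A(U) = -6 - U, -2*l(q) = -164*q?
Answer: -14475/4274 - 91*I*√7/25644 ≈ -3.3868 - 0.0093887*I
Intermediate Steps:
M = 105
l(q) = 82*q (l(q) = -(-41)*4*q/2 = -(-82)*q = 82*q)
(-57730 + 91*(-314 + A(√(-7 + 0))))/(l(M) + 17034) = (-57730 + 91*(-314 + (-6 - √(-7 + 0))))/(82*105 + 17034) = (-57730 + 91*(-314 + (-6 - √(-7))))/(8610 + 17034) = (-57730 + 91*(-314 + (-6 - I*√7)))/25644 = (-57730 + 91*(-314 + (-6 - I*√7)))*(1/25644) = (-57730 + 91*(-320 - I*√7))*(1/25644) = (-57730 + (-29120 - 91*I*√7))*(1/25644) = (-86850 - 91*I*√7)*(1/25644) = -14475/4274 - 91*I*√7/25644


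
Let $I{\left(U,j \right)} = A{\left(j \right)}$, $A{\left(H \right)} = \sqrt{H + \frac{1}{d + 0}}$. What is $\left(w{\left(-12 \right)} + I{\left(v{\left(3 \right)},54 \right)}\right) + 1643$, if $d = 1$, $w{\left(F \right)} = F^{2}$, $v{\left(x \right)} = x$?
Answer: $1787 + \sqrt{55} \approx 1794.4$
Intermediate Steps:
$A{\left(H \right)} = \sqrt{1 + H}$ ($A{\left(H \right)} = \sqrt{H + \frac{1}{1 + 0}} = \sqrt{H + 1^{-1}} = \sqrt{H + 1} = \sqrt{1 + H}$)
$I{\left(U,j \right)} = \sqrt{1 + j}$
$\left(w{\left(-12 \right)} + I{\left(v{\left(3 \right)},54 \right)}\right) + 1643 = \left(\left(-12\right)^{2} + \sqrt{1 + 54}\right) + 1643 = \left(144 + \sqrt{55}\right) + 1643 = 1787 + \sqrt{55}$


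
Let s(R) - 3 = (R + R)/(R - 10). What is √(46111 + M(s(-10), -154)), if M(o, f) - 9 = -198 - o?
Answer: 3*√5102 ≈ 214.28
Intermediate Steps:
s(R) = 3 + 2*R/(-10 + R) (s(R) = 3 + (R + R)/(R - 10) = 3 + (2*R)/(-10 + R) = 3 + 2*R/(-10 + R))
M(o, f) = -189 - o (M(o, f) = 9 + (-198 - o) = -189 - o)
√(46111 + M(s(-10), -154)) = √(46111 + (-189 - 5*(-6 - 10)/(-10 - 10))) = √(46111 + (-189 - 5*(-16)/(-20))) = √(46111 + (-189 - 5*(-1)*(-16)/20)) = √(46111 + (-189 - 1*4)) = √(46111 + (-189 - 4)) = √(46111 - 193) = √45918 = 3*√5102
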